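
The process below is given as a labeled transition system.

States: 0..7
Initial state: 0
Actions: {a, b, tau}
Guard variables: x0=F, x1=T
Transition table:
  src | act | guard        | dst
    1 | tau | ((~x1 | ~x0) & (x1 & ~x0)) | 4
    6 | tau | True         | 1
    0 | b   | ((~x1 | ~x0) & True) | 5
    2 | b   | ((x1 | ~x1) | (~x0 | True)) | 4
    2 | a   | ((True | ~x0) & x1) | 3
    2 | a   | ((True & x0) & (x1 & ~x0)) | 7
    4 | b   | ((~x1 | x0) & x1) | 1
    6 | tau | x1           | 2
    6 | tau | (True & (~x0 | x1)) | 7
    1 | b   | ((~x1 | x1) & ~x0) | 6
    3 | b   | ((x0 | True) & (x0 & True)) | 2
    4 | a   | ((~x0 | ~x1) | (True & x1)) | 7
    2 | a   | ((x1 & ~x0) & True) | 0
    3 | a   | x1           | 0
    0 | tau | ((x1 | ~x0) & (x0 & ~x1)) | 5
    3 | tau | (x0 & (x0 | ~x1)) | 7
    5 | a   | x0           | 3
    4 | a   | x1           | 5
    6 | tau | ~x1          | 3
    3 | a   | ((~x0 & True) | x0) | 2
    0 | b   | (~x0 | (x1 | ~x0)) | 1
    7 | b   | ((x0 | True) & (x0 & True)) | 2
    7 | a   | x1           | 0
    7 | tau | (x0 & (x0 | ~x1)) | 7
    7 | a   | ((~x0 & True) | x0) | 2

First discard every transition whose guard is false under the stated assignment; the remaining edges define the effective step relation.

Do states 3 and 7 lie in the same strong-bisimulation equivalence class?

Answer: BISIMILAR

Analysis:
Bisimulation quotient by refinement:
  π0 = {{0,1,2,3,4,5,6,7}}
  π1 = {{0},{1},{2},{3,4,7},{5},{6}}
  π2 = {{0},{1},{2},{3,7},{4},{5},{6}}
stable after 3 split(s): 7 block(s)
3∈{3,7}, 7∈{3,7}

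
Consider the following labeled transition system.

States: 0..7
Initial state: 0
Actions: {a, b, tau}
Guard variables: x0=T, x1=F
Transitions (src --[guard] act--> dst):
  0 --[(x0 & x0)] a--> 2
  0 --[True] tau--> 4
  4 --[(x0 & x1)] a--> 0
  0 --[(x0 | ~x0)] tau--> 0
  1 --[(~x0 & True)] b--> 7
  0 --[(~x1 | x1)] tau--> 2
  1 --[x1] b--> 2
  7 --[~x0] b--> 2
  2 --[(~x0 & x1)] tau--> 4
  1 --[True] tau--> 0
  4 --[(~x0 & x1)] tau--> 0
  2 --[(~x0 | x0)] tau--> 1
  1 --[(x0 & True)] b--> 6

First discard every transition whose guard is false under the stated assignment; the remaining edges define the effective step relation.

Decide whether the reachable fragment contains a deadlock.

Answer: DEADLOCK at state 4

Analysis:
Reach set: {0,1,2,4,6}
  0: a→2  tau→0  tau→2  tau→4  [4 exit(s)]
  1: b→6  tau→0  [2 exit(s)]
  2: tau→1  [1 exit(s)]
  4: ∅  [STUCK]
  6: ∅  [STUCK]
witness 4: tau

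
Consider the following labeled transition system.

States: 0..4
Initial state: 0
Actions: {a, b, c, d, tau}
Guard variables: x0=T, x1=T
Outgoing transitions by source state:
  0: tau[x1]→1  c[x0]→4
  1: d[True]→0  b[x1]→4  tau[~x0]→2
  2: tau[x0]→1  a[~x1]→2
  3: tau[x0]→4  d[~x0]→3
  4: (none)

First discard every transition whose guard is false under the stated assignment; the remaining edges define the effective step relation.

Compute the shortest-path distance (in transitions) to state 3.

BFS to 3:
  L0 = {0}
  L1 = {1,4}
3 never appears.

Answer: UNREACHABLE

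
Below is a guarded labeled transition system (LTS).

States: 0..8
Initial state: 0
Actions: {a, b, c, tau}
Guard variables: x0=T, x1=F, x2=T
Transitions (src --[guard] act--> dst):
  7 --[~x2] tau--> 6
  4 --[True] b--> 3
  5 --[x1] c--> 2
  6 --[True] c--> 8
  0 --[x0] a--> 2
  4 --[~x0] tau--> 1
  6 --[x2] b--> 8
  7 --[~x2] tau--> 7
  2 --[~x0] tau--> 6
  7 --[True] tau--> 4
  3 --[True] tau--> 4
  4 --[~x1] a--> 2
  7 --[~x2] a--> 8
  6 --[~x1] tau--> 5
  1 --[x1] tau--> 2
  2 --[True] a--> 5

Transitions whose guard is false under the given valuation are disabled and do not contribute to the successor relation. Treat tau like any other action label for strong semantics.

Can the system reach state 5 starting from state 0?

Answer: REACHABLE

Trace:
After dropping false guards: 9 live edges.
depth 0: {0}
depth 1: {2}  now seen {0,2}
depth 2: {5}  now seen {0,2,5}
R = {0,2,5}
trace reaching 5: a·a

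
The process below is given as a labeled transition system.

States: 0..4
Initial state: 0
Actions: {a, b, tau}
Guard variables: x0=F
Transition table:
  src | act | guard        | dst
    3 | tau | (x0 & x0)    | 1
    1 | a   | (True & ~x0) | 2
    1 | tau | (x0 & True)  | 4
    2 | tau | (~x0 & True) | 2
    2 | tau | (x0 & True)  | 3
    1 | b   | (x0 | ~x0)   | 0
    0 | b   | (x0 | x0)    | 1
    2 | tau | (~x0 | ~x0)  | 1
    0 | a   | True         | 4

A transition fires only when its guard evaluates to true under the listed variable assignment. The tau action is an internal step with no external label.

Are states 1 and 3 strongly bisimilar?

Refine partition for ~:
  P[0] = {{0,1,2,3,4}}
  P[1] = {{0},{1},{2},{3,4}}
Fixed point at round 2; 4 class(es).
1∈{1}, 3∈{3,4}

Answer: NOT BISIMILAR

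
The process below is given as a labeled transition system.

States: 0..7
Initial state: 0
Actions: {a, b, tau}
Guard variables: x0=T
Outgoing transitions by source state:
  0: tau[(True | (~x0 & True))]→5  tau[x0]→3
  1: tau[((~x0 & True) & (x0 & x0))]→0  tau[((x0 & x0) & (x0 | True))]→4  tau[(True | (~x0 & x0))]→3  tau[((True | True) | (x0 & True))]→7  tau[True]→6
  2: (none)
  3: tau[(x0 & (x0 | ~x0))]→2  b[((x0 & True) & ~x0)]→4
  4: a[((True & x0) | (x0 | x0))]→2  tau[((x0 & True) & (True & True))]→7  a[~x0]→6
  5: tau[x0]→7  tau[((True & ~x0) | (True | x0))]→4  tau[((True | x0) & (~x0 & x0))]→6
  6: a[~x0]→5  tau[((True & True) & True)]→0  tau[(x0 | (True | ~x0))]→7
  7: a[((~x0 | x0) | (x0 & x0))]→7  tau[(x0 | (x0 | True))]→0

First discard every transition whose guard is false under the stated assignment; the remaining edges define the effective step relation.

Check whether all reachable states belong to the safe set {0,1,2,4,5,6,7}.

Safe = {0,1,2,4,5,6,7}
R = {0,2,3,4,5,7}
  0: ✓
  2: ✓
  3: VIOLATES
  4: ✓
  5: ✓
  7: ✓
counterexample path to 3: tau

Answer: INVARIANT VIOLATED at state 3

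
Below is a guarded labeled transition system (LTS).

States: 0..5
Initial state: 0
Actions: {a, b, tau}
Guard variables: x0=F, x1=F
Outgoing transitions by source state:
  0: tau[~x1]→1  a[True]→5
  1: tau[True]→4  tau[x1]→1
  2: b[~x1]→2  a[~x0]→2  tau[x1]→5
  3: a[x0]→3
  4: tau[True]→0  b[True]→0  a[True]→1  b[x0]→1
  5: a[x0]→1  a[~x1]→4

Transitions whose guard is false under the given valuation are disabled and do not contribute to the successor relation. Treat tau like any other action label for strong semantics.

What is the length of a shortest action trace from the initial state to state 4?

Answer: 2

Trace:
Breadth-first toward 4:
  L0 = {0}
  L1 = {1,5}
  L2 = {4}
4 enters at depth 2; path a·a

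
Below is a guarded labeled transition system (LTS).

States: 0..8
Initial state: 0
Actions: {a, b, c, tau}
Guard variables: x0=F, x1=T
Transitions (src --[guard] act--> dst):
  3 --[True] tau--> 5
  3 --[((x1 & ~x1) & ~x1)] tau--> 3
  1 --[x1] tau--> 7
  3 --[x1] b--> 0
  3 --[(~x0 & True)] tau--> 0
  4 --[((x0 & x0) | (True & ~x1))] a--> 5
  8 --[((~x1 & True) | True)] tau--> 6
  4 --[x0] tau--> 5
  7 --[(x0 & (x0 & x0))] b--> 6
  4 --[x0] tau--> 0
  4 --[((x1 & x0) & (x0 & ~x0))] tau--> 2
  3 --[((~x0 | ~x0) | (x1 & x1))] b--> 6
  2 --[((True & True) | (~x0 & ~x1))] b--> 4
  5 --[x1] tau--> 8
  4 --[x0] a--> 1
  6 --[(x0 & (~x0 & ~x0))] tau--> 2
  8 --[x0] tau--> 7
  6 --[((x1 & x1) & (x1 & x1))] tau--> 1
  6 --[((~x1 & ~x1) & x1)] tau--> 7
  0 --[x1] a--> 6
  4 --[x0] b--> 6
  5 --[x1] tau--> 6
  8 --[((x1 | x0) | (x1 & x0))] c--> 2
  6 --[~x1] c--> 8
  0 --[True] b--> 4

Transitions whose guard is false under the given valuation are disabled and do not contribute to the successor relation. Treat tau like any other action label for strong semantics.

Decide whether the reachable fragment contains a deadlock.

Answer: DEADLOCK at state 4

Analysis:
R = {0,1,4,6,7}
  0: a→6  b→4  [deg 2]
  1: tau→7  [deg 1]
  4: ∅  [no exit]
  6: tau→1  [deg 1]
  7: ∅  [no exit]
witness 4: b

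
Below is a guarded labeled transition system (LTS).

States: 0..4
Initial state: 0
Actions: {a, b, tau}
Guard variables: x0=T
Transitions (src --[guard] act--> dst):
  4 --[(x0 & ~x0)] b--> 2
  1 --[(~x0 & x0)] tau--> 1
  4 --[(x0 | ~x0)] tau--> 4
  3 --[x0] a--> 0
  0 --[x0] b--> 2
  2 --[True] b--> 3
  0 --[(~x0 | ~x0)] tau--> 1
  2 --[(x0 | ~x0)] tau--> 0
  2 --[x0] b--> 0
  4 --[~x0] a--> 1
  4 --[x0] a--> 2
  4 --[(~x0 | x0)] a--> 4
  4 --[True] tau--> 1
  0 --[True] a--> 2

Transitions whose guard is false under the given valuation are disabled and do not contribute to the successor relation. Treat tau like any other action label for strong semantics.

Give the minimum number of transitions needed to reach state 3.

Breadth-first toward 3:
  depth 0: {0}
  depth 1: {2}
  depth 2: {3}
3 enters at depth 2; path a·b

Answer: 2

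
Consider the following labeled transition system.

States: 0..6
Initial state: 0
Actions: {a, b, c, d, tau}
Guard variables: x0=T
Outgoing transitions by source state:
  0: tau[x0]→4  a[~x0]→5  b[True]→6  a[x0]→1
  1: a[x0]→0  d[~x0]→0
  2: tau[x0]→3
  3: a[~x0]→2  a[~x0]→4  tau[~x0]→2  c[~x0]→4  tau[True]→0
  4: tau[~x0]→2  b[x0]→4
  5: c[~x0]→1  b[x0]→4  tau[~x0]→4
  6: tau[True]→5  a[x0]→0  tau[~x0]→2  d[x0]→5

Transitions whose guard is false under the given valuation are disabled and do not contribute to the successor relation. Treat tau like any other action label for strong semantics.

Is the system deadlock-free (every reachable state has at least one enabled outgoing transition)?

Reachable = {0,1,4,5,6}
  0: a→1  b→6  tau→4  [3 out]
  1: a→0  [1 out]
  4: b→4  [1 out]
  5: b→4  [1 out]
  6: a→0  d→5  tau→5  [3 out]

Answer: DEADLOCK-FREE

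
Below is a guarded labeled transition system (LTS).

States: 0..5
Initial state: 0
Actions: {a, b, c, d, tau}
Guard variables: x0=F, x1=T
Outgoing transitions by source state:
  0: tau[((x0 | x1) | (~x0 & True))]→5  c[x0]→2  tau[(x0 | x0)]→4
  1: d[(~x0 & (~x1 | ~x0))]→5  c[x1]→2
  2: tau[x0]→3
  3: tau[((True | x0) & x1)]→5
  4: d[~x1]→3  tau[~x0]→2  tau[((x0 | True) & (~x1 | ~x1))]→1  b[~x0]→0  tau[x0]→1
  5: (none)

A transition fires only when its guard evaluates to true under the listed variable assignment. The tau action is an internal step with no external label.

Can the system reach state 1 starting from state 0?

Answer: UNREACHABLE

Analysis:
Guard filter leaves 6 enabled edge(s).
depth 0: {0}
depth 1: {5}  cumulative {0,5}
Reachable = {0,5}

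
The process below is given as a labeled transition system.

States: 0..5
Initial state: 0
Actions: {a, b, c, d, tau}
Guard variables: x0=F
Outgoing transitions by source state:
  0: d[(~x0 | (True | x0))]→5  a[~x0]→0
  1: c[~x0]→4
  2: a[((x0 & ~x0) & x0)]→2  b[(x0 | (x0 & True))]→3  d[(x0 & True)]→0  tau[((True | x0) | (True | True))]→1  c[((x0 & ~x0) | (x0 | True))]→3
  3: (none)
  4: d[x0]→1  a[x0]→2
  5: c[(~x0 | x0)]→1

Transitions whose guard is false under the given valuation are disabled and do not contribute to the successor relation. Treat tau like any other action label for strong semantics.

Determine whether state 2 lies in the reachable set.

After dropping false guards: 6 live edges.
L0 = {0}
L1 = {5}  cumulative {0,5}
L2 = {1}  cumulative {0,1,5}
L3 = {4}  cumulative {0,1,4,5}
Reach set: {0,1,4,5}

Answer: UNREACHABLE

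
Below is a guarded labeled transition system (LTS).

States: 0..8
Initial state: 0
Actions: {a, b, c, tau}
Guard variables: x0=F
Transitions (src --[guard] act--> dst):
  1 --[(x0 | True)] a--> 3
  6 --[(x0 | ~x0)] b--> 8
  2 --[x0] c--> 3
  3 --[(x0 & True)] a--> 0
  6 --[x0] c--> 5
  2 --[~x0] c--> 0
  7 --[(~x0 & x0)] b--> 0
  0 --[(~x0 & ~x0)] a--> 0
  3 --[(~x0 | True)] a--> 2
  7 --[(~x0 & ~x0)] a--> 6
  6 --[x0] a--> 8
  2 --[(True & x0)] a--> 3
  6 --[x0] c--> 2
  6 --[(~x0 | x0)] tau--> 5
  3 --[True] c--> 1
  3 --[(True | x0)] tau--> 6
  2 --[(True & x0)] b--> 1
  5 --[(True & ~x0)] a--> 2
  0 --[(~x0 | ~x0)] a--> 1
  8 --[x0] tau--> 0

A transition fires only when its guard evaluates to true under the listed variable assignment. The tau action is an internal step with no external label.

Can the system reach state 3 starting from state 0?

Guard filter leaves 11 enabled edge(s).
depth 0: {0}
depth 1: {1}  total {0,1}
depth 2: {3}  total {0,1,3}
depth 3: {2,6}  total {0,1,2,3,6}
depth 4: {5,8}  total {0,1,2,3,5,6,8}
Reach set: {0,1,2,3,5,6,8}
trace reaching 3: a·a

Answer: REACHABLE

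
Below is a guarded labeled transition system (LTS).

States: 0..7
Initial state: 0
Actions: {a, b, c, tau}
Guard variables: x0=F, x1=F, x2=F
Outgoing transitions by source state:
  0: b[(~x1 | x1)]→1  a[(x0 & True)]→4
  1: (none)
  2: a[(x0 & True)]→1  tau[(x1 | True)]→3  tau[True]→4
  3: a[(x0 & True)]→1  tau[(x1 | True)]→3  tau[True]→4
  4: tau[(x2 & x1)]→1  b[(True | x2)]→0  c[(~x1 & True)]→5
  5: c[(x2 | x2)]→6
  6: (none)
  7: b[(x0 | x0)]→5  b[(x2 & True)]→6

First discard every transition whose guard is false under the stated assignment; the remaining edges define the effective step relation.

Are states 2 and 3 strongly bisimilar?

Answer: BISIMILAR

Analysis:
Compute ~ classes (split until stable):
  P[0] = {{0,1,2,3,4,5,6,7}}
  P[1] = {{0},{1,5,6,7},{2,3},{4}}
stable after 2 split(s): 4 block(s)
class of 2: {2,3}; class of 3: {2,3}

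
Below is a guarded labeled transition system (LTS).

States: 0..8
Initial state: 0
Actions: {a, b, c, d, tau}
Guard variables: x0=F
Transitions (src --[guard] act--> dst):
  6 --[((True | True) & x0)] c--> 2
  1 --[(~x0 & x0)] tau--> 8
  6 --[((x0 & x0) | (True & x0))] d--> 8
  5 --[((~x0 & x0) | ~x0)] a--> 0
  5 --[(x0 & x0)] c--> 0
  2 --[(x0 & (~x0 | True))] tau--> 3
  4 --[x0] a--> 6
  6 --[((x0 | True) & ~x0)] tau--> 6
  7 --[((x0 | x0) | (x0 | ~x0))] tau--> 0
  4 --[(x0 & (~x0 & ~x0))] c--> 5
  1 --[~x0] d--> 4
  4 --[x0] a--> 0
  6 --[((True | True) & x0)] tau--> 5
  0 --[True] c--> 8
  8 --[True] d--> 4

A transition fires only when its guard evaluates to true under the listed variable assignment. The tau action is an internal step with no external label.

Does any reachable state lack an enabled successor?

R = {0,4,8}
  0: c→8  [1 out]
  4: ∅  [deadlock]
  8: d→4  [1 out]
trace reaching 4: c·d

Answer: DEADLOCK at state 4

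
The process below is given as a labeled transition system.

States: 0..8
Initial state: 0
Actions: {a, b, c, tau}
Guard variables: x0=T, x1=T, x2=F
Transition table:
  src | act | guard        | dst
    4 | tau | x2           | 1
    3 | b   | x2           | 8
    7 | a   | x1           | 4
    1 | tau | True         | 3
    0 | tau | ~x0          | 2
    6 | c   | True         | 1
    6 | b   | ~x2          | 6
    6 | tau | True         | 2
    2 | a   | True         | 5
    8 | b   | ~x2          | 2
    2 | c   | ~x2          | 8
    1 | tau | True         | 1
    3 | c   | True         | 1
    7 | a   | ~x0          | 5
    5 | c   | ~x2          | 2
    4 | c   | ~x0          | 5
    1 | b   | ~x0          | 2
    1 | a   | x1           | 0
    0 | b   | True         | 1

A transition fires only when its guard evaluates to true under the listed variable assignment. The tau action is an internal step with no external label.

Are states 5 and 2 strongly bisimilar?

Answer: NOT BISIMILAR

Working:
Compute ~ classes (split until stable):
  round 0: {{0,1,2,3,4,5,6,7,8}}
  round 1: {{0,8},{1},{2},{3,5},{4},{6},{7}}
  round 2: {{0},{1},{2},{3},{4},{5},{6},{7},{8}}
stable after 3 split(s): 9 block(s)
5∈{5}, 2∈{2}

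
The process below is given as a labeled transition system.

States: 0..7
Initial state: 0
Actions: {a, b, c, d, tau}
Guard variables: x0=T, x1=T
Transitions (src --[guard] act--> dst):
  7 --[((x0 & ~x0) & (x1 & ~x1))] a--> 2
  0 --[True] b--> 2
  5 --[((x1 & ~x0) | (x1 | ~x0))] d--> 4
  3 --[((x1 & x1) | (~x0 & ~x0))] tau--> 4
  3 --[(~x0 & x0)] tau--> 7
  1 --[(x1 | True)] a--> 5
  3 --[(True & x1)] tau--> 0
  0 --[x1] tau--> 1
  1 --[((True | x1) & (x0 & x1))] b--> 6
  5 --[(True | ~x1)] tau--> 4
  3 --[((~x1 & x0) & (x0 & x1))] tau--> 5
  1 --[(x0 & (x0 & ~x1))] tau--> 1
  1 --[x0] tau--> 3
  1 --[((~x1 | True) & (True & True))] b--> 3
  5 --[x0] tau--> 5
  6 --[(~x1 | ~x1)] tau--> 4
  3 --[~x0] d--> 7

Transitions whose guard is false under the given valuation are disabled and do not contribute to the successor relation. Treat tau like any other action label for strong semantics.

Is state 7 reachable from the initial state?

Guard filter leaves 11 enabled edge(s).
Layer 0: {0}
Layer 1: {1,2}  now seen {0,1,2}
Layer 2: {3,5,6}  now seen {0,1,2,3,5,6}
Layer 3: {4}  now seen {0,1,2,3,4,5,6}
Reach set: {0,1,2,3,4,5,6}

Answer: UNREACHABLE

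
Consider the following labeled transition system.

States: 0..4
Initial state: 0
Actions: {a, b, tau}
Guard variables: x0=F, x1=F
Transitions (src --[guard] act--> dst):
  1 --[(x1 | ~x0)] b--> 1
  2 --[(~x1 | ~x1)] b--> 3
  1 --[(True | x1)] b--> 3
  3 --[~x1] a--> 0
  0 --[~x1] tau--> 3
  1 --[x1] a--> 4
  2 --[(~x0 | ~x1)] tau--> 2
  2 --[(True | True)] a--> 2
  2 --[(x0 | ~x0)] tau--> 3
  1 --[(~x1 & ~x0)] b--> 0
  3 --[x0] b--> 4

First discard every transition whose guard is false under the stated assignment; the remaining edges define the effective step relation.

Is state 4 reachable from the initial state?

9 transition(s) survive guard evaluation.
Layer 0: {0}
Layer 1: {3}  total {0,3}
R = {0,3}

Answer: UNREACHABLE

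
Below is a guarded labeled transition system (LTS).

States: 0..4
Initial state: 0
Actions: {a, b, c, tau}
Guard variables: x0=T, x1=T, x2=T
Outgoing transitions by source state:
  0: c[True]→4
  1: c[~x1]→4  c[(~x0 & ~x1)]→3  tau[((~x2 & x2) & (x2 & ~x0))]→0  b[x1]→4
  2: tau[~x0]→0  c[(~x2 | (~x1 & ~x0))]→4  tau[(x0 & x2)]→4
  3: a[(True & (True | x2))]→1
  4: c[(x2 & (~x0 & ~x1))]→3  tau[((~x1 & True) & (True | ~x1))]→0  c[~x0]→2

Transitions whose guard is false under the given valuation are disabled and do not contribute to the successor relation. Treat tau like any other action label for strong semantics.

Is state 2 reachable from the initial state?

Answer: UNREACHABLE

Working:
4 transition(s) survive guard evaluation.
depth 0: {0}
depth 1: {4}  total {0,4}
Reachable = {0,4}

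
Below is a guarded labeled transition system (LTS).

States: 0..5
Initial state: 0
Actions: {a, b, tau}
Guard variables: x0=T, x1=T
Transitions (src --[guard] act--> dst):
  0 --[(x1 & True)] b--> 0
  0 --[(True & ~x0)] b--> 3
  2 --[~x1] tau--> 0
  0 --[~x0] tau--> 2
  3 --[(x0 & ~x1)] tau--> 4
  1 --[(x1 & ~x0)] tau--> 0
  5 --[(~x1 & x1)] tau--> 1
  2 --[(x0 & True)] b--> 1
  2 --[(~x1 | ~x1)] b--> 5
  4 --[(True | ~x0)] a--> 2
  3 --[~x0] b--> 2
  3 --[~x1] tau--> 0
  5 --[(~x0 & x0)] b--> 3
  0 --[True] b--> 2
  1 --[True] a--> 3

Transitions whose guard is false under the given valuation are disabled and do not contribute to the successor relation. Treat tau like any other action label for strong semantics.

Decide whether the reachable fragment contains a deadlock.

Reach set: {0,1,2,3}
  0: b→0  b→2  [deg 2]
  1: a→3  [deg 1]
  2: b→1  [deg 1]
  3: ∅  [deadlock]
trace reaching 3: b·b·a

Answer: DEADLOCK at state 3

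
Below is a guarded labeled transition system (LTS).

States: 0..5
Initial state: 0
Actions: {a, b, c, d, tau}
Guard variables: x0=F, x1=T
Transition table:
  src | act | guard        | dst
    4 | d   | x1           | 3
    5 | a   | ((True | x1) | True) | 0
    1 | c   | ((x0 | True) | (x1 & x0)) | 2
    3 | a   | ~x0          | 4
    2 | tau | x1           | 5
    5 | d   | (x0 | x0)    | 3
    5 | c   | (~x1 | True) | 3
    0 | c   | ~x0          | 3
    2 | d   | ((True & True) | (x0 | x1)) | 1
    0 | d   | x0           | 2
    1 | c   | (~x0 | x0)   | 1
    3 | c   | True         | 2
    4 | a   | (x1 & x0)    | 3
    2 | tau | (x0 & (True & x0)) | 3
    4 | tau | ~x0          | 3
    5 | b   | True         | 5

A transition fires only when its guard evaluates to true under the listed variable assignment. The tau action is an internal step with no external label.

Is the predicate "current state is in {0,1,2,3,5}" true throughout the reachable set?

Safe = {0,1,2,3,5}
R = {0,1,2,3,4,5}
  0: ok
  1: ok
  2: ok
  3: ok
  4: ✗ unsafe
  5: ok
counterexample path to 4: c·a

Answer: INVARIANT VIOLATED at state 4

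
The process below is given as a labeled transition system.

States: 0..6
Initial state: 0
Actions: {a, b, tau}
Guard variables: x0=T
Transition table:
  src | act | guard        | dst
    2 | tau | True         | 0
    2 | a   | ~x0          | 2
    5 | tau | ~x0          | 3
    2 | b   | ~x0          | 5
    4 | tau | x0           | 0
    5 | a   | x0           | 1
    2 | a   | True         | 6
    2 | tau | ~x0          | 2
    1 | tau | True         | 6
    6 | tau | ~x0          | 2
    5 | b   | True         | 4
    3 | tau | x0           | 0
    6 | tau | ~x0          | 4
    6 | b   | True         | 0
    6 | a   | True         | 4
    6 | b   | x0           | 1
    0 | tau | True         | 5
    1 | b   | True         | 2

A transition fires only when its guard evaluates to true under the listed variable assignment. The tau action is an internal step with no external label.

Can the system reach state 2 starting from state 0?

After dropping false guards: 12 live edges.
L0 = {0}
L1 = {5}  total {0,5}
L2 = {1,4}  total {0,1,4,5}
L3 = {2,6}  total {0,1,2,4,5,6}
R = {0,1,2,4,5,6}
Path to 2: tau·a·b

Answer: REACHABLE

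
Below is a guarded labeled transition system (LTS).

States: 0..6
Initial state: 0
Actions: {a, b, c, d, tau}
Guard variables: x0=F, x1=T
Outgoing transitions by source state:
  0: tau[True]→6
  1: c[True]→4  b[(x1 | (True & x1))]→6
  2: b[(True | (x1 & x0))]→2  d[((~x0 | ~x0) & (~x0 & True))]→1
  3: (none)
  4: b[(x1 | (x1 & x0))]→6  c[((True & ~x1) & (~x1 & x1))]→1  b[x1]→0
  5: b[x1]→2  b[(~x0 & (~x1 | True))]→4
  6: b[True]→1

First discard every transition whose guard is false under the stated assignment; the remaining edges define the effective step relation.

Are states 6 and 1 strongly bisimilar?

Bisimulation quotient by refinement:
  P[0] = {{0,1,2,3,4,5,6}}
  P[1] = {{0},{1},{2},{3},{4,5,6}}
  P[2] = {{0},{1},{2},{3},{4},{5},{6}}
Fixed point at round 3; 7 class(es).
[6]={6}  [1]={1}

Answer: NOT BISIMILAR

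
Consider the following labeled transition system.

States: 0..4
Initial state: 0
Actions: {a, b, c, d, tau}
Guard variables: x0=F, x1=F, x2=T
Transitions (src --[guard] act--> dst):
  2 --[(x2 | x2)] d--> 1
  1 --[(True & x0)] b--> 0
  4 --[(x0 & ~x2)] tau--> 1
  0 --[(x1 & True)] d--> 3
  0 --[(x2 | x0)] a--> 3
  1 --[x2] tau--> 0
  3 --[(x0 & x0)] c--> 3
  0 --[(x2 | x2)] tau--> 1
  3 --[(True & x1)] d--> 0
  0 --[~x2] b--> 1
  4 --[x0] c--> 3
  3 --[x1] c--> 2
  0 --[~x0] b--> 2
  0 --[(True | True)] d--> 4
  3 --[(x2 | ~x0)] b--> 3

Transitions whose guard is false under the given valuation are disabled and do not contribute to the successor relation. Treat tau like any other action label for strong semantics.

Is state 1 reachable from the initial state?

Answer: REACHABLE

Working:
Guard filter leaves 7 enabled edge(s).
L0 = {0}
L1 = {1,2,3,4}  cumulative {0,1,2,3,4}
Reachable = {0,1,2,3,4}
witness 1: tau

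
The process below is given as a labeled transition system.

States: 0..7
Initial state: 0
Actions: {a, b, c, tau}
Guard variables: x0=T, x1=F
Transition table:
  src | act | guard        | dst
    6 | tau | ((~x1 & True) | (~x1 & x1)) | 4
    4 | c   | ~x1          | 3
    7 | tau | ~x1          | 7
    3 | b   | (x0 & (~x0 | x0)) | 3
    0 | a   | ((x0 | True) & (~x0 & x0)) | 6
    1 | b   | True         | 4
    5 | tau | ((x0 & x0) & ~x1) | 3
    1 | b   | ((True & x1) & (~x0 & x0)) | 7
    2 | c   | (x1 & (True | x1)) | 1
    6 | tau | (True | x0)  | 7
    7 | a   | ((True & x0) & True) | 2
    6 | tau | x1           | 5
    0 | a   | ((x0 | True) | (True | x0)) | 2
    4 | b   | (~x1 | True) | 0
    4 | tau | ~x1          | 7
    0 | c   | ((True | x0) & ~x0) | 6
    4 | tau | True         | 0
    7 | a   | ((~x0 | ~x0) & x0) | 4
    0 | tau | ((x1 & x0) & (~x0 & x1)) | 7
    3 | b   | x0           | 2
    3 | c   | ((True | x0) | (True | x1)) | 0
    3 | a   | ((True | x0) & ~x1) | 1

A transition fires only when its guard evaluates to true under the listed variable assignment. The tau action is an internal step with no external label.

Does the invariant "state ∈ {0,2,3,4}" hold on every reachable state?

Safe = {0,2,3,4}
R = {0,2}
  0: ✓
  2: ✓

Answer: INVARIANT HOLDS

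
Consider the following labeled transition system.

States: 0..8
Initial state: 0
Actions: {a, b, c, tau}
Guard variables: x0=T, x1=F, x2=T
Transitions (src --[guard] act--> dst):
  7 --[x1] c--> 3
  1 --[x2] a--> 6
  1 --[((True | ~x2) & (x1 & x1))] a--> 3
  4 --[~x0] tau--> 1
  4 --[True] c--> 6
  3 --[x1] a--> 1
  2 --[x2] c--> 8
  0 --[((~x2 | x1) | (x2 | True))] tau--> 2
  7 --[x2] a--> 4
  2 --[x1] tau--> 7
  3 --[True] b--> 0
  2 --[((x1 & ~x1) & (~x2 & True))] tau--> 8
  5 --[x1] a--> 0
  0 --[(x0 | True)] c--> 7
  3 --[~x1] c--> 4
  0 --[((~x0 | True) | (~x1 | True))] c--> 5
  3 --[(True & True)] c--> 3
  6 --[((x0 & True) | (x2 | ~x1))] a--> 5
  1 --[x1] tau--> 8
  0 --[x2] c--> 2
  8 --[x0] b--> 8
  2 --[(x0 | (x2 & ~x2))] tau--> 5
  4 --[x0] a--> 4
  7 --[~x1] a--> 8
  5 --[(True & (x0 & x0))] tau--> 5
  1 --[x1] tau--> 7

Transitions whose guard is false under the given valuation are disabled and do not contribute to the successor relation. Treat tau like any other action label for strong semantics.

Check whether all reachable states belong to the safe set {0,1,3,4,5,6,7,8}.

Answer: INVARIANT VIOLATED at state 2

Trace:
Allowed set {0,1,3,4,5,6,7,8}
R = {0,2,4,5,6,7,8}
  0: safe
  2: VIOLATES
  4: safe
  5: safe
  6: safe
  7: safe
  8: safe
witness against invariant: tau → 2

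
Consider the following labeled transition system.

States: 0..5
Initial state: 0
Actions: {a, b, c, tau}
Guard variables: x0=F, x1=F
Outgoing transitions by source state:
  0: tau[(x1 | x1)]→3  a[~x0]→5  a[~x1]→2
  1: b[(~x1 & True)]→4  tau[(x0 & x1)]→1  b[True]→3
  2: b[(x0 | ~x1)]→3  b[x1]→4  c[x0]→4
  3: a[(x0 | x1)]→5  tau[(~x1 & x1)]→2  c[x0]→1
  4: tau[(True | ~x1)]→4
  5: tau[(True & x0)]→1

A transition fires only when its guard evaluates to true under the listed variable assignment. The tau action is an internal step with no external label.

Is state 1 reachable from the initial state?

Guard filter leaves 6 enabled edge(s).
Layer 0: {0}
Layer 1: {2,5}  cumulative {0,2,5}
Layer 2: {3}  cumulative {0,2,3,5}
Reachable = {0,2,3,5}

Answer: UNREACHABLE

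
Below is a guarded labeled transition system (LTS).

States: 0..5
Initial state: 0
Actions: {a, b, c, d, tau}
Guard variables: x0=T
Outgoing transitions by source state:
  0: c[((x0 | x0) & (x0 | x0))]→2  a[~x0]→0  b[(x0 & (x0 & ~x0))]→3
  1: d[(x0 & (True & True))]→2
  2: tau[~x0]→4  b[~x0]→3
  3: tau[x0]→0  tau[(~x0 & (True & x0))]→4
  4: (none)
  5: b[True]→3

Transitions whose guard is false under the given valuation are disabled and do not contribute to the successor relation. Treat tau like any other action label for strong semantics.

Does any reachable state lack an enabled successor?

R = {0,2}
  0: c→2  [1 exit(s)]
  2: ∅  [deadlock]
trace reaching 2: c

Answer: DEADLOCK at state 2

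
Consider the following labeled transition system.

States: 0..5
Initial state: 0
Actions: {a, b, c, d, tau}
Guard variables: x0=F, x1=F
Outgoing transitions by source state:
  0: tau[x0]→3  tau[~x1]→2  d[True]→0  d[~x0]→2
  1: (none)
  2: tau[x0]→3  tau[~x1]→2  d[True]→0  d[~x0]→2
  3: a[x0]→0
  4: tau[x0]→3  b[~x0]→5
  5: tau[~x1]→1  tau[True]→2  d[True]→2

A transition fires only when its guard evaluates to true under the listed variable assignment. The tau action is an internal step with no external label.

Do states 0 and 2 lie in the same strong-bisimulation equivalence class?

Refine partition for ~:
  π0 = {{0,1,2,3,4,5}}
  π1 = {{0,2,5},{1,3},{4}}
  π2 = {{0,2},{1,3},{4},{5}}
4 equivalence class(es) (converged in 3)
0∈{0,2}, 2∈{0,2}

Answer: BISIMILAR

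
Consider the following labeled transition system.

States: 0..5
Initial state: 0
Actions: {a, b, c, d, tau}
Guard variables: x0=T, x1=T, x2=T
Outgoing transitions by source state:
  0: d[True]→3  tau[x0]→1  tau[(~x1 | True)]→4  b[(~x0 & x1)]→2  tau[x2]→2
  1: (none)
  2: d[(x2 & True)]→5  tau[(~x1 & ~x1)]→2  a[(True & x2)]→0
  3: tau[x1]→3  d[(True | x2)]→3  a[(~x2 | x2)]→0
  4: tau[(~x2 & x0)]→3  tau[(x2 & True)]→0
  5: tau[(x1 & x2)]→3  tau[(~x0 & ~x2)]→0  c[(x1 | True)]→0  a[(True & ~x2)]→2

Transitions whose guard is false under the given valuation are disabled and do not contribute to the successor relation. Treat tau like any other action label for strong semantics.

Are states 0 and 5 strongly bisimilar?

Answer: NOT BISIMILAR

Analysis:
Refine partition for ~:
  π0 = {{0,1,2,3,4,5}}
  π1 = {{0},{1},{2},{3},{4},{5}}
stable after 2 split(s): 6 block(s)
class of 0: {0}; class of 5: {5}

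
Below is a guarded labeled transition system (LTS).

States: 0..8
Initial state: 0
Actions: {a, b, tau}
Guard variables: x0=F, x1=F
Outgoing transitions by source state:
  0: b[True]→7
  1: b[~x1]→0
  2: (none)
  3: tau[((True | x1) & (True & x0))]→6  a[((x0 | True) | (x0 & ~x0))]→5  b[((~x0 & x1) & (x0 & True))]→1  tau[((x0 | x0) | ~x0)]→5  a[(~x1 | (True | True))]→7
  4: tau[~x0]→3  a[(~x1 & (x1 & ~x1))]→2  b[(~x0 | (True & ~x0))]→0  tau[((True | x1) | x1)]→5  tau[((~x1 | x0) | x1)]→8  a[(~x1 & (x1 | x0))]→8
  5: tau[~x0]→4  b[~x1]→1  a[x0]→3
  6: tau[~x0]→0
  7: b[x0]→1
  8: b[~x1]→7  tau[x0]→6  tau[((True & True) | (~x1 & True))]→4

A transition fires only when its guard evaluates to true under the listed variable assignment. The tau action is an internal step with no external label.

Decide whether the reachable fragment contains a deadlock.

Reach set: {0,7}
  0: b→7  [1 exit(s)]
  7: ∅  [no exit]
trace reaching 7: b

Answer: DEADLOCK at state 7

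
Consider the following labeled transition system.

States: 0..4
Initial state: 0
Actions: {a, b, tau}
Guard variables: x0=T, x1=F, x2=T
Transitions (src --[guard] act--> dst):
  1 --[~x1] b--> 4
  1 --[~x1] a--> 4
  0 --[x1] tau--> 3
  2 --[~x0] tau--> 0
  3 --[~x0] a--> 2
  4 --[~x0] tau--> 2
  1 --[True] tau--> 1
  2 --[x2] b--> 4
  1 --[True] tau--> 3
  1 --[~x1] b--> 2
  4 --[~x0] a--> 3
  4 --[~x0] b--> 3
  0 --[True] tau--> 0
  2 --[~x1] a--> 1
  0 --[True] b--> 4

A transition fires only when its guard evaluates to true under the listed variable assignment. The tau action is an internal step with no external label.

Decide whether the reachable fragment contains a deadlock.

R = {0,4}
  0: b→4  tau→0  [2 out]
  4: ∅  [deadlock]
trace reaching 4: b

Answer: DEADLOCK at state 4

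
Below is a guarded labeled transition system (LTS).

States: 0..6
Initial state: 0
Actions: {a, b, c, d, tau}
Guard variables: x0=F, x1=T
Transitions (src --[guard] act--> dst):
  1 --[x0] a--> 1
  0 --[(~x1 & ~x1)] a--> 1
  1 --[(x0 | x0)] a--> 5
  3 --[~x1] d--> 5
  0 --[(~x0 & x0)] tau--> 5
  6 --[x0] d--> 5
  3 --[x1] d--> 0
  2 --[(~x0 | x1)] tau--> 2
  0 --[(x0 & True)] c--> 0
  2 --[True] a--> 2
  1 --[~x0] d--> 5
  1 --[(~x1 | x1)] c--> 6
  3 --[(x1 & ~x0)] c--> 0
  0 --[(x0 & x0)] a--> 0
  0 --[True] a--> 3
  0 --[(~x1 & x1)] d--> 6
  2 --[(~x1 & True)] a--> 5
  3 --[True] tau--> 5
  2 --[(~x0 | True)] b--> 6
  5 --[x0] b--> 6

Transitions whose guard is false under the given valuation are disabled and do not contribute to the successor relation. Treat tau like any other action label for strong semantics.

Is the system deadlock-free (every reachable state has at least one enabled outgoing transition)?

Reachable = {0,3,5}
  0: a→3  [deg 1]
  3: c→0  d→0  tau→5  [deg 3]
  5: ∅  [deadlock]
Path to 5: a·tau

Answer: DEADLOCK at state 5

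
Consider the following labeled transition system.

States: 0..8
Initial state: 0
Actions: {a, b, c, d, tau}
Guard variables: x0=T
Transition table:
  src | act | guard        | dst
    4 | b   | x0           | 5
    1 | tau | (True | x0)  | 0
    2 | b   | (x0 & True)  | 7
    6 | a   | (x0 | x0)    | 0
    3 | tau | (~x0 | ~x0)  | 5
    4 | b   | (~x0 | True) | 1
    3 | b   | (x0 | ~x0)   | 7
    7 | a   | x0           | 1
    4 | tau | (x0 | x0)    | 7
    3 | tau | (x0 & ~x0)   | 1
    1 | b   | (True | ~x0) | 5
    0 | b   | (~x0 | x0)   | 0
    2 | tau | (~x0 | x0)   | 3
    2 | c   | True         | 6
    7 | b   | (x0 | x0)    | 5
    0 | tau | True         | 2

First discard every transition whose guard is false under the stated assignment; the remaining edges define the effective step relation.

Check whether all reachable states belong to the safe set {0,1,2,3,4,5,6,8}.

Answer: INVARIANT VIOLATED at state 7

Trace:
Safe = {0,1,2,3,4,5,6,8}
Reach set: {0,1,2,3,5,6,7}
  0: safe
  1: safe
  2: safe
  3: safe
  5: safe
  6: safe
  7: VIOLATES
reach 7 via tau·b — violates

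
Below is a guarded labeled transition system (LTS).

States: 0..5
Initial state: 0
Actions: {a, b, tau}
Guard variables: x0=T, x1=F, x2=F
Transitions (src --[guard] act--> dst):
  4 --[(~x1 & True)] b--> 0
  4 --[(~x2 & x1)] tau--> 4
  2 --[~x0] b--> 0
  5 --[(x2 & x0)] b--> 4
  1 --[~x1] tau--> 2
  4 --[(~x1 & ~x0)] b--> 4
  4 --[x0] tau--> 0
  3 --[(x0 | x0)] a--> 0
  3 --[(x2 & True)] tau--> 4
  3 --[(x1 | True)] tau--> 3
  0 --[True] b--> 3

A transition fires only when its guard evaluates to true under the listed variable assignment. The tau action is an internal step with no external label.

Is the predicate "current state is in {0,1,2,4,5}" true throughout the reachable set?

Answer: INVARIANT VIOLATED at state 3

Working:
Inv-set: {0,1,2,4,5}
Reach set: {0,3}
  0: ok
  3: VIOLATES
witness against invariant: b → 3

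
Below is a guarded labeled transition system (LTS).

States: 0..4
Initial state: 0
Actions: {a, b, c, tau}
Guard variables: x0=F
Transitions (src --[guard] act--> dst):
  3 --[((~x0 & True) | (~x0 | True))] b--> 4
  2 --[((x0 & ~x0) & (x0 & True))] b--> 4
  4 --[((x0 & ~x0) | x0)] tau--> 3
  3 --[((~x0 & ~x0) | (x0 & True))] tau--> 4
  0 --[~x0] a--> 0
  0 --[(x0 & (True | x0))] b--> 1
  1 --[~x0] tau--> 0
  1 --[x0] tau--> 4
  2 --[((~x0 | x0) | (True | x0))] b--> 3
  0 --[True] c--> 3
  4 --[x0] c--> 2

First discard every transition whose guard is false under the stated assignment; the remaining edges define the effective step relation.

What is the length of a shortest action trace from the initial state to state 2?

Breadth-first toward 2:
  Layer 0: {0}
  Layer 1: {3}
  Layer 2: {4}
2 never appears.

Answer: UNREACHABLE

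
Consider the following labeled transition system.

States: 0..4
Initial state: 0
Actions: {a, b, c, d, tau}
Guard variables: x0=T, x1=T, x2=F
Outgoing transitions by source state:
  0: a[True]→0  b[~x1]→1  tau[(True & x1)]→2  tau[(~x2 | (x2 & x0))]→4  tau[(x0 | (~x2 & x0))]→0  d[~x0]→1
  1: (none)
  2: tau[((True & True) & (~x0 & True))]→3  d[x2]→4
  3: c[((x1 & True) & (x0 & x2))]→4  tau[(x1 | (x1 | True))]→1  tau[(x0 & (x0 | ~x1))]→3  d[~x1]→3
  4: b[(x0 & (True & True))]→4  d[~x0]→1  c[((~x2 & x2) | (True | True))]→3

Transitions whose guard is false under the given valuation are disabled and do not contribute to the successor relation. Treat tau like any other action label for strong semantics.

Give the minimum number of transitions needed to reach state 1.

Answer: 3

Working:
BFS to 1:
  L0 = {0}
  L1 = {2,4}
  L2 = {3}
  L3 = {1}
1 enters at depth 3; path tau·c·tau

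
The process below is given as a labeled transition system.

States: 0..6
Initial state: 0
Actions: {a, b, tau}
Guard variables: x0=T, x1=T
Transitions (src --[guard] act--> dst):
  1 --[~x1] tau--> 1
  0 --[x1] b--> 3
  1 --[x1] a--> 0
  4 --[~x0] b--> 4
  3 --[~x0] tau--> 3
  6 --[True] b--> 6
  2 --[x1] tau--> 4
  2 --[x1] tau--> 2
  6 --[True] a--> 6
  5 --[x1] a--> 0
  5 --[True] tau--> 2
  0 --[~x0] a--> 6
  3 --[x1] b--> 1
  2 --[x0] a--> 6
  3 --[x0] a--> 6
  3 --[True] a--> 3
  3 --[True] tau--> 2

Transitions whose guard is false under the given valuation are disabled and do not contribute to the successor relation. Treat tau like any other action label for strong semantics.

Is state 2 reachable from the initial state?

Guard filter leaves 13 enabled edge(s).
depth 0: {0}
depth 1: {3}  cumulative {0,3}
depth 2: {1,2,6}  cumulative {0,1,2,3,6}
depth 3: {4}  cumulative {0,1,2,3,4,6}
Reachable = {0,1,2,3,4,6}
witness 2: b·tau

Answer: REACHABLE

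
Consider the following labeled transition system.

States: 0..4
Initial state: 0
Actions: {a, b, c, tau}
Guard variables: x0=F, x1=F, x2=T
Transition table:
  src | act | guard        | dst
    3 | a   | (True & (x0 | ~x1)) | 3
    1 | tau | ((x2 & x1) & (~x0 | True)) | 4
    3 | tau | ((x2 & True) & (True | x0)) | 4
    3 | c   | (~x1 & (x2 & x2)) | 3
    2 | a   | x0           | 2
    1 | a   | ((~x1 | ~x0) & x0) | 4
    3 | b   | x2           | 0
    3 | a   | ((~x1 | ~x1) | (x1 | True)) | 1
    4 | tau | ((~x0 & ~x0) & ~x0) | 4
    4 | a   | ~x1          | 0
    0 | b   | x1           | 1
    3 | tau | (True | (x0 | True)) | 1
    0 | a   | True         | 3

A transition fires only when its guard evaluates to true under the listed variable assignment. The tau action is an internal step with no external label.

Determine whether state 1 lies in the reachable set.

Answer: REACHABLE

Trace:
Guard filter leaves 9 enabled edge(s).
Layer 0: {0}
Layer 1: {3}  now seen {0,3}
Layer 2: {1,4}  now seen {0,1,3,4}
Reachable = {0,1,3,4}
trace reaching 1: a·a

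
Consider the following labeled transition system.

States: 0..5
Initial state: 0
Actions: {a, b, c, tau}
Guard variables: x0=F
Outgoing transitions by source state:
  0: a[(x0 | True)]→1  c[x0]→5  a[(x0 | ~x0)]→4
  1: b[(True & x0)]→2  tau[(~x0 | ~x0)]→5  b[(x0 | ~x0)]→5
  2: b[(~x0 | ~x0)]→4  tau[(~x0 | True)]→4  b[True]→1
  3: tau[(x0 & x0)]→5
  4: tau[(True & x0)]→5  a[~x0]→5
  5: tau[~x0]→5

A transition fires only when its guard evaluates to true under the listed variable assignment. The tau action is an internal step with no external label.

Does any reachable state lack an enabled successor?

Reachable = {0,1,4,5}
  0: a→1  a→4  [2 exit(s)]
  1: b→5  tau→5  [2 exit(s)]
  4: a→5  [1 exit(s)]
  5: tau→5  [1 exit(s)]

Answer: DEADLOCK-FREE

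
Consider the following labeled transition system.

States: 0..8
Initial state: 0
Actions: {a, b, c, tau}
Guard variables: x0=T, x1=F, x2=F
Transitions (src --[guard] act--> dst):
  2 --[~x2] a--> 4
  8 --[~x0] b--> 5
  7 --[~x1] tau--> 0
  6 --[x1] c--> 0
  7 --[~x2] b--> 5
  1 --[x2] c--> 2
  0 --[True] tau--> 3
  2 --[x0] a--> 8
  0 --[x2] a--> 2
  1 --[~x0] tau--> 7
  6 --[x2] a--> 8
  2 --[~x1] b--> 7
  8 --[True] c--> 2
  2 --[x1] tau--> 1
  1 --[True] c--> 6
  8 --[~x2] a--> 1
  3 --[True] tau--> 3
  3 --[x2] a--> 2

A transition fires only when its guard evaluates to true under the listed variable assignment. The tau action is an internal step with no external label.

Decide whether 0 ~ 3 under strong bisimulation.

Bisimulation quotient by refinement:
  P[0] = {{0,1,2,3,4,5,6,7,8}}
  P[1] = {{0,3},{1},{2},{4,5,6},{7},{8}}
Fixed point at round 2; 6 class(es).
[0]={0,3}  [3]={0,3}

Answer: BISIMILAR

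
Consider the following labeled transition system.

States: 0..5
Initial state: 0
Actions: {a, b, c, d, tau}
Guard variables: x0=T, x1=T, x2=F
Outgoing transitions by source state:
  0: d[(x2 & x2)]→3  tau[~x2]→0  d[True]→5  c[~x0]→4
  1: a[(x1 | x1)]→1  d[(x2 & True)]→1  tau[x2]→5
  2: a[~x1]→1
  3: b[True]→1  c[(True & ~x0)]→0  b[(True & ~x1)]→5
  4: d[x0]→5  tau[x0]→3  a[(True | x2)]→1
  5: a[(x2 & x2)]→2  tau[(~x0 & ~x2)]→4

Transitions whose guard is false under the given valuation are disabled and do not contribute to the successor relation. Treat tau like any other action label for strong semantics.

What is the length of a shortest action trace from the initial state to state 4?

Answer: UNREACHABLE

Working:
Layered search for 4:
  Layer 0: {0}
  Layer 1: {5}
4 never appears.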